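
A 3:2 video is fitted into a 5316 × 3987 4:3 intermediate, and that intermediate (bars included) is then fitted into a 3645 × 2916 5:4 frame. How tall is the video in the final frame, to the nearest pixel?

2430 px

3:2 in 5316×3987: fills the width, so the video is 5316.00 × 3544.00.
The 4:3 canvas is width-limited in 3645×2916, giving 3645.00 × 2733.75; scale factor 0.6857.
Applying the same ×0.6857: 3544.00 → 2430.00.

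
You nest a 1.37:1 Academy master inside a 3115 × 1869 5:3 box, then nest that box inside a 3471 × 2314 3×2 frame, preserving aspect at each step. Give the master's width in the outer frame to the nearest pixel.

First fit — 1.37:1 Academy into 3115×1869 spans the height: 2560.53 × 1869.00.
5:3 in 3471×2314: fills the width, so the intermediate becomes 3471.00 × 2082.60 — a scale of ×1.1143.
So the master's width is 2560.53 × 1.1143 ≈ 2853.16.

2853 px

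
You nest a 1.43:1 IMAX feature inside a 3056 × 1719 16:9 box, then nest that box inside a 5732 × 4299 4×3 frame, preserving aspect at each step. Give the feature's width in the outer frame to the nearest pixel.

4611 px

1.43:1 IMAX in 3056×1719: fills the height, so the feature is 2458.17 × 1719.00.
16:9 in 5732×4299: fills the width, so the intermediate becomes 5732.00 × 3224.25 — a scale of ×1.8757.
Applying the same ×1.8757: 2458.17 → 4610.68.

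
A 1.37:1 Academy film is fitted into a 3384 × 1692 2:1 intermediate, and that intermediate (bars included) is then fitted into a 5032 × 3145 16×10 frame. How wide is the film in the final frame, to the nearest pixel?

Inside the 3384×1692 canvas the film is height-limited at 2318.04 × 1692.00.
Second fit — the 2:1 canvas into 5032×3145 spans the width: 5032.00 × 2516.00 (×1.4870 from 3384×1692).
Applying the same ×1.4870: 2318.04 → 3446.92.

3447 px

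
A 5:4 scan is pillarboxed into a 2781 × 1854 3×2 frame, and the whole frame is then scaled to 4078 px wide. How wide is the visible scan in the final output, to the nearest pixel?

In the 2781×1854 frame the scan fills the height: width = 1854 × 5/4 ≈ 2317.50 px.
Resizing to 4078 px wide multiplies everything by 1.4664: 2317.50 → 3398.33 px.

3398 px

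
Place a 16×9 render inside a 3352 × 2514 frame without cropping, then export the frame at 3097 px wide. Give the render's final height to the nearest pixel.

1742 px

In the 3352×2514 frame the render fills the width: height = 3352 × 9/16 ≈ 1885.50 px.
Scaling 3352 → 3097 is ×0.9239, so the height becomes 1885.50 × 0.9239 ≈ 1742.06 px.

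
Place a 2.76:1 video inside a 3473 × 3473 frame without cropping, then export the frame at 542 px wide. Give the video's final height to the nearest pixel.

196 px

In the 3473×3473 frame the video fills the width: height = 3473 / 2.760 ≈ 1258.33 px.
The frame scales by 542/3473 = 0.1561; 1258.33 × 0.1561 ≈ 196.38 px.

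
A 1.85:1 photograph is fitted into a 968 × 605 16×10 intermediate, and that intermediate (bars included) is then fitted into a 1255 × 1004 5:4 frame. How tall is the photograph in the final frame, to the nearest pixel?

Inside the 968×605 canvas the photograph is width-limited at 968.00 × 523.24.
Second fit — the 16×10 canvas into 1255×1004 spans the width: 1255.00 × 784.38 (×1.2965 from 968×605).
The photograph scales with it: height 523.24 × 1.2965 ≈ 678.38.

678 px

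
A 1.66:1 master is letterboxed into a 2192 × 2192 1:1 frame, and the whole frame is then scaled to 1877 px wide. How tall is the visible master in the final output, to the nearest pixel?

1131 px

At 2192×2192 the master is width-limited, so height = 2192 / 1.660 ≈ 1320.48 px.
Scaling 2192 → 1877 is ×0.8563, so the height becomes 1320.48 × 0.8563 ≈ 1130.72 px.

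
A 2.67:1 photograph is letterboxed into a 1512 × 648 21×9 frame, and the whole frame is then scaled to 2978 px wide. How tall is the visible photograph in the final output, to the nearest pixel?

1115 px

In the 1512×648 frame the photograph fills the width: height = 1512 / 2.670 ≈ 566.29 px.
The frame scales by 2978/1512 = 1.9696; 566.29 × 1.9696 ≈ 1115.36 px.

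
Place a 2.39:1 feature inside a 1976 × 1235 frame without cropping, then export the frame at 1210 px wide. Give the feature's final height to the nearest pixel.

506 px

At 1976×1235 the feature is width-limited, so height = 1976 / 2.390 ≈ 826.78 px.
Scaling 1976 → 1210 is ×0.6123, so the height becomes 826.78 × 0.6123 ≈ 506.28 px.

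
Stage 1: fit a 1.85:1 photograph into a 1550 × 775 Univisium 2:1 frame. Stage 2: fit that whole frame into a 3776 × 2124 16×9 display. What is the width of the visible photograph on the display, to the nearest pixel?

3493 px

First fit — 1.85:1 into 1550×775 spans the height: 1433.75 × 775.00.
Second fit — the Univisium 2:1 canvas into 3776×2124 spans the width: 3776.00 × 1888.00 (×2.4361 from 1550×775).
The photograph scales with it: width 1433.75 × 2.4361 ≈ 3492.80.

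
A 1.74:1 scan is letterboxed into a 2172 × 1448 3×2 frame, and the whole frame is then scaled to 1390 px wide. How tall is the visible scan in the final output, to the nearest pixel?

799 px

In the 2172×1448 frame the scan fills the width: height = 2172 / 1.740 ≈ 1248.28 px.
Resizing to 1390 px wide multiplies everything by 0.6400: 1248.28 → 798.85 px.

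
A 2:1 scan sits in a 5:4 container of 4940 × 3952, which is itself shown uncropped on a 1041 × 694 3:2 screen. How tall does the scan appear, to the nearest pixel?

434 px

2:1 in 4940×3952: fills the width, so the scan is 4940.00 × 2470.00.
The 5:4 canvas is height-limited in 1041×694, giving 867.50 × 694.00; scale factor 0.1756.
The scan scales with it: height 2470.00 × 0.1756 ≈ 433.75.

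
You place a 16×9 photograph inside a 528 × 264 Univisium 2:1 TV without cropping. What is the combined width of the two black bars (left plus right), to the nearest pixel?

16×9 is narrower than Univisium 2:1, so it spans the full height.
That makes the image 469.33 px wide (264 × 16/9).
528 − 469.33 = 58.67 px of bars.

59 px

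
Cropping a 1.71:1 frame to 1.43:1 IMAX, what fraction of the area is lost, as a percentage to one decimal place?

The height stays; only width is cut (since 1.43:1 IMAX is narrower than 1.71:1).
(1.430)/(1.710) ≈ 0.836 of the area survives, leaving 16.37% discarded.

16.4%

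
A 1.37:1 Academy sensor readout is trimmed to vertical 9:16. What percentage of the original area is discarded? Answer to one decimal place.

vertical 9:16 is narrower than 1.37:1 Academy, so the crop keeps the full height and trims the width.
Fraction kept = (0.562)/(1.370) ≈ 41.06%, so 58.94% is lost.

58.9%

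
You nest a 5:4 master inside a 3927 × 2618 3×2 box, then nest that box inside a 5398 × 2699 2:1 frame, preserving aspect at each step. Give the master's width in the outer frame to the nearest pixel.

Inside the 3927×2618 canvas the master is height-limited at 3272.50 × 2618.00.
3×2 in 5398×2699: fills the height, so the intermediate becomes 4048.50 × 2699.00 — a scale of ×1.0309.
The master scales with it: width 3272.50 × 1.0309 ≈ 3373.75.

3374 px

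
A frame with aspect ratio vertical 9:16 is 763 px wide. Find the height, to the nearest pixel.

1356 px

At vertical 9:16, 763 × 16/9 ≈ 1356.44.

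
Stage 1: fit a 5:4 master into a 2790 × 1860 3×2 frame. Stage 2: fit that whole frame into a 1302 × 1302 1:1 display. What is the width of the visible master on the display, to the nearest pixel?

First fit — 5:4 into 2790×1860 spans the height: 2325.00 × 1860.00.
The 3×2 canvas is width-limited in 1302×1302, giving 1302.00 × 868.00; scale factor 0.4667.
Applying the same ×0.4667: 2325.00 → 1085.00.

1085 px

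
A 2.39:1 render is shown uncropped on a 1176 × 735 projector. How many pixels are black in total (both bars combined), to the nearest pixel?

285709 pixels

Since 2.390 > 1.600, the render is width-limited.
The render is 1176 / 2.390 ≈ 492.0502 px tall.
Black = 735 − 492.0502 = 242.9498 px.
That's 242.9498 × 1176 ≈ 285709 black pixels.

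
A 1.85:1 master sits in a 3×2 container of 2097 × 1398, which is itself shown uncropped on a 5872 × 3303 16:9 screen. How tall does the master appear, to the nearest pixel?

1.85:1 in 2097×1398: fills the width, so the master is 2097.00 × 1133.51.
Second fit — the 3×2 canvas into 5872×3303 spans the height: 4954.50 × 3303.00 (×2.3627 from 2097×1398).
So the master's height is 1133.51 × 2.3627 ≈ 2678.11.

2678 px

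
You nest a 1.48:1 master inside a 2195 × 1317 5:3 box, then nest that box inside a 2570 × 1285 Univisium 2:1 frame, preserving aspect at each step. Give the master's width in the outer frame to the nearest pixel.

1902 px

Inside the 2195×1317 canvas the master is height-limited at 1949.16 × 1317.00.
The 5:3 canvas is height-limited in 2570×1285, giving 2141.67 × 1285.00; scale factor 0.9757.
The master scales with it: width 1949.16 × 0.9757 ≈ 1901.80.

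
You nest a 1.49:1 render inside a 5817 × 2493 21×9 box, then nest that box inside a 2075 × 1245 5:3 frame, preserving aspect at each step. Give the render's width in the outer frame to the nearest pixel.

1.49:1 in 5817×2493: fills the height, so the render is 3714.57 × 2493.00.
Second fit — the 21×9 canvas into 2075×1245 spans the width: 2075.00 × 889.29 (×0.3567 from 5817×2493).
So the render's width is 3714.57 × 0.3567 ≈ 1325.04.

1325 px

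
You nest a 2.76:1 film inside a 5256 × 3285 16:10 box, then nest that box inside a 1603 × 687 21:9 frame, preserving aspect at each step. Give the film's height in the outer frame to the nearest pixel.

398 px

2.76:1 in 5256×3285: fills the width, so the film is 5256.00 × 1904.35.
Second fit — the 16:10 canvas into 1603×687 spans the height: 1099.20 × 687.00 (×0.2091 from 5256×3285).
The film scales with it: height 1904.35 × 0.2091 ≈ 398.26.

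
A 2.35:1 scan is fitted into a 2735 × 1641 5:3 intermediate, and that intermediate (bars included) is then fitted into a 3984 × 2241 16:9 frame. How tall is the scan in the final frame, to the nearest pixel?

1589 px

Inside the 2735×1641 canvas the scan is width-limited at 2735.00 × 1163.83.
5:3 in 3984×2241: fills the height, so the intermediate becomes 3735.00 × 2241.00 — a scale of ×1.3656.
The scan scales with it: height 1163.83 × 1.3656 ≈ 1589.36.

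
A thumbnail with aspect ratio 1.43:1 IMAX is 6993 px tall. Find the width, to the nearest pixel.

6993 × 1.430 = 9999.99.

10000 px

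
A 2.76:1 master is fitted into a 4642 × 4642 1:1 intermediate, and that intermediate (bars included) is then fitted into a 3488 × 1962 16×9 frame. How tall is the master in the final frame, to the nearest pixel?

711 px

2.76:1 in 4642×4642: fills the width, so the master is 4642.00 × 1681.88.
1:1 in 3488×1962: fills the height, so the intermediate becomes 1962.00 × 1962.00 — a scale of ×0.4227.
Applying the same ×0.4227: 1681.88 → 710.87.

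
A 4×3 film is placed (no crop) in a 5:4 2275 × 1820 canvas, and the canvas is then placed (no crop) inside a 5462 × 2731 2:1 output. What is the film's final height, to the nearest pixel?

2560 px

First fit — 4×3 into 2275×1820 spans the width: 2275.00 × 1706.25.
Second fit — the 5:4 canvas into 5462×2731 spans the height: 3413.75 × 2731.00 (×1.5005 from 2275×1820).
The film scales with it: height 1706.25 × 1.5005 ≈ 2560.31.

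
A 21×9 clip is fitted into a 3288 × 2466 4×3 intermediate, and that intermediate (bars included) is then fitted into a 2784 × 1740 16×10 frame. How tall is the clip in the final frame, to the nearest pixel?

Inside the 3288×2466 canvas the clip is width-limited at 3288.00 × 1409.14.
4×3 in 2784×1740: fills the height, so the intermediate becomes 2320.00 × 1740.00 — a scale of ×0.7056.
So the clip's height is 1409.14 × 0.7056 ≈ 994.29.

994 px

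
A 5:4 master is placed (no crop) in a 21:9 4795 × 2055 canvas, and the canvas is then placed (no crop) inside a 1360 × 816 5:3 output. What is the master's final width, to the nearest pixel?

729 px

Inside the 4795×2055 canvas the master is height-limited at 2568.75 × 2055.00.
21:9 in 1360×816: fills the width, so the intermediate becomes 1360.00 × 582.86 — a scale of ×0.2836.
So the master's width is 2568.75 × 0.2836 ≈ 728.57.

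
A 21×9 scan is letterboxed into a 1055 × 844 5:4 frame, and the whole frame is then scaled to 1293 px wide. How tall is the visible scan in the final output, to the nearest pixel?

In the 1055×844 frame the scan fills the width: height = 1055 × 9/21 ≈ 452.14 px.
The frame scales by 1293/1055 = 1.2256; 452.14 × 1.2256 ≈ 554.14 px.

554 px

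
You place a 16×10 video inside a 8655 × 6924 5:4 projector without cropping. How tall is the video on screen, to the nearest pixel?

5409 px

16×10 (1.600) > 5:4 (1.250), so the video fills the width.
The video is 8655 × 10/16 ≈ 5409.38 px tall.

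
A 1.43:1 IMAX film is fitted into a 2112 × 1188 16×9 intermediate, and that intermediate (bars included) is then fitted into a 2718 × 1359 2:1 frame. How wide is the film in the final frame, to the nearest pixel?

1943 px

First fit — 1.43:1 IMAX into 2112×1188 spans the height: 1698.84 × 1188.00.
16×9 in 2718×1359: fills the height, so the intermediate becomes 2416.00 × 1359.00 — a scale of ×1.1439.
Applying the same ×1.1439: 1698.84 → 1943.37.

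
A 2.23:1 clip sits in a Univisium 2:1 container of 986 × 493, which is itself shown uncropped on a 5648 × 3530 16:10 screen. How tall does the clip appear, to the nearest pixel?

Inside the 986×493 canvas the clip is width-limited at 986.00 × 442.15.
Univisium 2:1 in 5648×3530: fills the width, so the intermediate becomes 5648.00 × 2824.00 — a scale of ×5.7282.
The clip scales with it: height 442.15 × 5.7282 ≈ 2532.74.

2533 px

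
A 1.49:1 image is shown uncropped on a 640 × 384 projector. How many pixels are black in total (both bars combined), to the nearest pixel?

26051 pixels

1.49:1 is narrower than 5:3, so it spans the full height.
Content width = 384 × 1.490 ≈ 572.1600 px.
Leftover width: 640 − 572.1600 = 67.8400 px.
Bar area = 67.8400 × 384 ≈ 26051 px.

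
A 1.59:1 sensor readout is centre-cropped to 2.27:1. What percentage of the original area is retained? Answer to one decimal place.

70.0%

Going from 1.59:1 to 2.27:1 means cutting height while keeping width.
Area ratio = (1.590)/(2.270) = 70.04% retained.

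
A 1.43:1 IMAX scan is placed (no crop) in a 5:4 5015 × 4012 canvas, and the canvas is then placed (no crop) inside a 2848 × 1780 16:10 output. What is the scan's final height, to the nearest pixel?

First fit — 1.43:1 IMAX into 5015×4012 spans the width: 5015.00 × 3506.99.
Second fit — the 5:4 canvas into 2848×1780 spans the height: 2225.00 × 1780.00 (×0.4437 from 5015×4012).
The scan scales with it: height 3506.99 × 0.4437 ≈ 1555.94.

1556 px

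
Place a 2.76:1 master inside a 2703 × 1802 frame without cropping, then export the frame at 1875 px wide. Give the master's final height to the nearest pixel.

679 px

At 2703×1802 the master is width-limited, so height = 2703 / 2.760 ≈ 979.35 px.
Scaling 2703 → 1875 is ×0.6937, so the height becomes 979.35 × 0.6937 ≈ 679.35 px.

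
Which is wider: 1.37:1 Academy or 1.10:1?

1.37 and 1.1; 1.37 > 1.1.

1.37:1 Academy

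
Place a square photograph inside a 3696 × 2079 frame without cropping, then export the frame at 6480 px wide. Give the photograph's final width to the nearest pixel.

3645 px

At 3696×2079 the photograph is height-limited, so width = 2079 × 1/1 ≈ 2079.00 px.
Scaling 3696 → 6480 is ×1.7532, so the width becomes 2079.00 × 1.7532 ≈ 3645.00 px.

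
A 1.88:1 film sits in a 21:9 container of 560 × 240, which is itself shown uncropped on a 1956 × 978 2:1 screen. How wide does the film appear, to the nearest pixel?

First fit — 1.88:1 into 560×240 spans the height: 451.20 × 240.00.
The 21:9 canvas is width-limited in 1956×978, giving 1956.00 × 838.29; scale factor 3.4929.
So the film's width is 451.20 × 3.4929 ≈ 1575.98.

1576 px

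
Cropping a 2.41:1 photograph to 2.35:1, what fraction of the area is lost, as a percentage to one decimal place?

The height stays; only width is cut (since 2.35:1 is narrower than 2.41:1).
Area ratio = (2.350)/(2.410) = 97.51%; the remaining 2.49% is cropped out.

2.5%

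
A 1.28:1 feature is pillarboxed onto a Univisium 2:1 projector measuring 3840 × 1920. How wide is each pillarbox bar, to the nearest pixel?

691 px

1.28:1 is narrower than Univisium 2:1, so it spans the full height.
Content width = 1920 × 1.280 ≈ 2457.60 px.
Black = 3840 − 2457.60 = 1382.40 px, or 691.20 per bar.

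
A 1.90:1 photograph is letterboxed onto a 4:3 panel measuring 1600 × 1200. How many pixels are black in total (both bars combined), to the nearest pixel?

572632 pixels

Since 1.900 > 1.333, the photograph is width-limited.
That makes the image 842.1053 px tall (1600 / 1.900).
Black = 1200 − 842.1053 = 357.8947 px.
That's 357.8947 × 1600 ≈ 572632 black pixels.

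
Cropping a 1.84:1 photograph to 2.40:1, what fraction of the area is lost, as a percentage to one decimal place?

2.40:1 is wider than 1.84:1, so the crop keeps the full width and trims the height.
Area ratio = (1.840)/(2.400) = 76.67%; the remaining 23.33% is cropped out.

23.3%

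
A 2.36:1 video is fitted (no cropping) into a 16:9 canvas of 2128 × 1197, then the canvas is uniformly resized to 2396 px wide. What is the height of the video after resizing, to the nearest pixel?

1015 px

At 2128×1197 the video is width-limited, so height = 2128 / 2.360 ≈ 901.69 px.
Resizing to 2396 px wide multiplies everything by 1.1259: 901.69 → 1015.25 px.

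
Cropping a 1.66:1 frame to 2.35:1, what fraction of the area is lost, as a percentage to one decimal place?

29.4%

2.35:1 is wider than 1.66:1, so the crop keeps the full width and trims the height.
(1.660)/(2.350) ≈ 0.706 of the area survives, leaving 29.36% discarded.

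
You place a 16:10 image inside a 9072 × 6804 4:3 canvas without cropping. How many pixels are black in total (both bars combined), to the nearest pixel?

10287648 pixels

Since 1.600 > 1.333, the image is width-limited.
The image is 9072 × 10/16 ≈ 5670.0000 px tall.
Leftover height: 6804 − 5670.0000 = 1134.0000 px.
Across the 9072-px span: 1134.0000 × 9072 ≈ 10287648 px.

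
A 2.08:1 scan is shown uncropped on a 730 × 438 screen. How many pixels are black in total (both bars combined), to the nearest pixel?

2.08:1 (2.080) > 5:3 (1.667), so the scan fills the width.
That makes the image 350.9615 px tall (730 / 2.080).
438 − 350.9615 = 87.0385 px of bars.
That's 87.0385 × 730 ≈ 63538 black pixels.

63538 pixels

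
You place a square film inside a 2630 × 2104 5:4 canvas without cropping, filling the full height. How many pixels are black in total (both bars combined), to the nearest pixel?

Content width = 2104 × 1/1 ≈ 2104.0000 px.
2630 − 2104.0000 = 526.0000 px of bars.
Bar area = 526.0000 × 2104 ≈ 1106704 px.

1106704 pixels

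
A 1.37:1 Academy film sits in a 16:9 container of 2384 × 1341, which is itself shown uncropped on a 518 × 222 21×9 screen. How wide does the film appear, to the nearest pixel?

304 px

Inside the 2384×1341 canvas the film is height-limited at 1837.17 × 1341.00.
The 16:9 canvas is height-limited in 518×222, giving 394.67 × 222.00; scale factor 0.1655.
The film scales with it: width 1837.17 × 0.1655 ≈ 304.14.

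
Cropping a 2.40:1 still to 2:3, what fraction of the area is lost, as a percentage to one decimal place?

72.2%

2:3 is narrower than 2.40:1, so the crop keeps the full height and trims the width.
Area ratio = (0.667)/(2.400) = 27.78%; the remaining 72.22% is cropped out.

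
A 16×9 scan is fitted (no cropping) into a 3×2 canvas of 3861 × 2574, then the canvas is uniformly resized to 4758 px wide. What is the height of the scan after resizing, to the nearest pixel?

2676 px

In the 3861×2574 frame the scan fills the width: height = 3861 × 9/16 ≈ 2171.81 px.
Resizing to 4758 px wide multiplies everything by 1.2323: 2171.81 → 2676.38 px.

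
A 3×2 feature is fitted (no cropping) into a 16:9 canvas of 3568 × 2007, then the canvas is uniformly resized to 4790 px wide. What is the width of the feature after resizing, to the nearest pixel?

In the 3568×2007 frame the feature fills the height: width = 2007 × 3/2 ≈ 3010.50 px.
Resizing to 4790 px wide multiplies everything by 1.3425: 3010.50 → 4041.56 px.

4042 px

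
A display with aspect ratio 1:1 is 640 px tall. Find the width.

At 1:1, 640 / 1 × 1 ≈ 640.

640 px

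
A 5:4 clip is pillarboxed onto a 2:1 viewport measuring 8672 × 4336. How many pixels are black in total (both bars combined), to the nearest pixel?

14100672 pixels

Since 1.250 < 2.000, the clip is height-limited.
The clip is 4336 × 5/4 ≈ 5420.0000 px wide.
8672 − 5420.0000 = 3252.0000 px of bars.
That's 3252.0000 × 4336 ≈ 14100672 black pixels.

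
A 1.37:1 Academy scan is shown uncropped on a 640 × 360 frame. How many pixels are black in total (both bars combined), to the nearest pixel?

52848 pixels

Since 1.370 < 1.778, the scan is height-limited.
The scan is 360 × 1.370 ≈ 493.2000 px wide.
640 − 493.2000 = 146.8000 px of bars.
Bar area = 146.8000 × 360 ≈ 52848 px.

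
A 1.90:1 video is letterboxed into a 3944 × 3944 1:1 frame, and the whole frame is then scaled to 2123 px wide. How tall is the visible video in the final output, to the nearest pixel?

Fitted into 3944×3944, the video spans the width; its height is 3944 / 1.900 ≈ 2075.79 px.
Scaling 3944 → 2123 is ×0.5383, so the height becomes 2075.79 × 0.5383 ≈ 1117.37 px.

1117 px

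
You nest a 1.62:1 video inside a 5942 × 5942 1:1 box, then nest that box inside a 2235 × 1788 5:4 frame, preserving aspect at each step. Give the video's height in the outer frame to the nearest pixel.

First fit — 1.62:1 into 5942×5942 spans the width: 5942.00 × 3667.90.
1:1 in 2235×1788: fills the height, so the intermediate becomes 1788.00 × 1788.00 — a scale of ×0.3009.
Applying the same ×0.3009: 3667.90 → 1103.70.

1104 px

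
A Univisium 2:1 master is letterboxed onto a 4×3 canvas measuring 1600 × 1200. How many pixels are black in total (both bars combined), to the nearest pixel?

Univisium 2:1 is wider than 4×3, so it spans the full width.
Content height = 1600 × 1/2 ≈ 800.0000 px.
Leftover height: 1200 − 800.0000 = 400.0000 px.
Bar area = 400.0000 × 1600 ≈ 640000 px.

640000 pixels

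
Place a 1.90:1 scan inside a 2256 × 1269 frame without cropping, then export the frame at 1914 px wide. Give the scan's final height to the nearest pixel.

1007 px

In the 2256×1269 frame the scan fills the width: height = 2256 / 1.900 ≈ 1187.37 px.
Resizing to 1914 px wide multiplies everything by 0.8484: 1187.37 → 1007.37 px.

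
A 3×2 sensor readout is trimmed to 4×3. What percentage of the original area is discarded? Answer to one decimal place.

11.1%

The height stays; only width is cut (since 4×3 is narrower than 3×2).
(1.333)/(1.500) ≈ 0.889 of the area survives, leaving 11.11% discarded.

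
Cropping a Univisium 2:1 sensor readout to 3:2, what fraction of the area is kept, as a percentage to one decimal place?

75.0%

The height stays; only width is cut (since 3:2 is narrower than Univisium 2:1).
(1.500)/(2.000) ≈ 0.750 of the area survives.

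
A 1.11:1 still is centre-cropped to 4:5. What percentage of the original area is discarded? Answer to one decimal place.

Going from 1.11:1 to 4:5 means cutting width while keeping height.
(0.800)/(1.110) ≈ 0.721 of the area survives, leaving 27.93% discarded.

27.9%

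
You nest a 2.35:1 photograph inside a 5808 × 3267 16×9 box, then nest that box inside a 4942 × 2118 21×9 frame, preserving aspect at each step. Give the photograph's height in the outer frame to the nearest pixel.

1602 px

First fit — 2.35:1 into 5808×3267 spans the width: 5808.00 × 2471.49.
16×9 in 4942×2118: fills the height, so the intermediate becomes 3765.33 × 2118.00 — a scale of ×0.6483.
So the photograph's height is 2471.49 × 0.6483 ≈ 1602.27.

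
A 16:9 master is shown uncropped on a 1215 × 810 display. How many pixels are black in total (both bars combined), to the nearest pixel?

153773 pixels

16:9 (1.778) > 3×2 (1.500), so the master fills the width.
The master is 1215 × 9/16 ≈ 683.4375 px tall.
Leftover height: 810 − 683.4375 = 126.5625 px.
Across the 1215-px span: 126.5625 × 1215 ≈ 153773 px.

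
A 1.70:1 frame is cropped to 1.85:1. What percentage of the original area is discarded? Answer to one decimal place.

8.1%

Going from 1.70:1 to 1.85:1 means cutting height while keeping width.
(1.700)/(1.850) ≈ 0.919 of the area survives, leaving 8.11% discarded.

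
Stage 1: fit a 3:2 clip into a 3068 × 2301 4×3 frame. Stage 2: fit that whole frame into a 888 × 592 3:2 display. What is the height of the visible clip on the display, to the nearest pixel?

3:2 in 3068×2301: fills the width, so the clip is 3068.00 × 2045.33.
Second fit — the 4×3 canvas into 888×592 spans the height: 789.33 × 592.00 (×0.2573 from 3068×2301).
So the clip's height is 2045.33 × 0.2573 ≈ 526.22.

526 px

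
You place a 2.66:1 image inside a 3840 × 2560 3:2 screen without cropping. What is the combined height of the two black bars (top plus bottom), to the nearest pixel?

2.66:1 is wider than 3:2, so it spans the full width.
The image is 3840 / 2.660 ≈ 1443.61 px tall.
Black = 2560 − 1443.61 = 1116.39 px.

1116 px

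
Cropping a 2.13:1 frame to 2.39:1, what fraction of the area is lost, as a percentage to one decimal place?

The width stays; only height is cut (since 2.39:1 is wider than 2.13:1).
Fraction kept = (2.130)/(2.390) ≈ 89.12%, so 10.88% is lost.

10.9%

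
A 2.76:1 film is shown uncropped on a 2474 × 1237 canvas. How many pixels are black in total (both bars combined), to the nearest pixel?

Since 2.760 > 2.000, the film is width-limited.
The film is 2474 / 2.760 ≈ 896.3768 px tall.
Leftover height: 1237 − 896.3768 = 340.6232 px.
Across the 2474-px span: 340.6232 × 2474 ≈ 842702 px.

842702 pixels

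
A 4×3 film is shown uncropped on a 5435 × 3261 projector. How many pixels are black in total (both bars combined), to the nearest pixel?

4×3 (1.333) < 5:3 (1.667), so the film fills the height.
Content width = 3261 × 4/3 ≈ 4348.0000 px.
Leftover width: 5435 − 4348.0000 = 1087.0000 px.
Bar area = 1087.0000 × 3261 ≈ 3544707 px.

3544707 pixels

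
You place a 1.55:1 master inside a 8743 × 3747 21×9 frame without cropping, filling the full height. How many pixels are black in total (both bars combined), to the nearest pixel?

10998007 pixels

The master is 3747 × 1.550 ≈ 5807.8500 px wide.
Black = 8743 − 5807.8500 = 2935.1500 px.
Bar area = 2935.1500 × 3747 ≈ 10998007 px.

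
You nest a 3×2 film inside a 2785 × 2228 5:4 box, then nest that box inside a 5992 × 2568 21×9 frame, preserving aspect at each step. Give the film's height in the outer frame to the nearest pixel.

2140 px

3×2 in 2785×2228: fills the width, so the film is 2785.00 × 1856.67.
Second fit — the 5:4 canvas into 5992×2568 spans the height: 3210.00 × 2568.00 (×1.1526 from 2785×2228).
So the film's height is 1856.67 × 1.1526 ≈ 2140.00.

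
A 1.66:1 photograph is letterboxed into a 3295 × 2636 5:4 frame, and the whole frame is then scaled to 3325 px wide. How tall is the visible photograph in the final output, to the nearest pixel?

Fitted into 3295×2636, the photograph spans the width; its height is 3295 / 1.660 ≈ 1984.94 px.
Scaling 3295 → 3325 is ×1.0091, so the height becomes 1984.94 × 1.0091 ≈ 2003.01 px.

2003 px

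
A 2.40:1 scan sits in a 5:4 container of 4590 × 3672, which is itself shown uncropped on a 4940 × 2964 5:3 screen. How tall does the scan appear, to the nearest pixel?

1544 px

First fit — 2.40:1 into 4590×3672 spans the width: 4590.00 × 1912.50.
5:4 in 4940×2964: fills the height, so the intermediate becomes 3705.00 × 2964.00 — a scale of ×0.8072.
So the scan's height is 1912.50 × 0.8072 ≈ 1543.75.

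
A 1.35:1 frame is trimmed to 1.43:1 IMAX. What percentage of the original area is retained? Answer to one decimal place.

1.43:1 IMAX is wider than 1.35:1, so the crop keeps the full width and trims the height.
(1.350)/(1.430) ≈ 0.944 of the area survives.

94.4%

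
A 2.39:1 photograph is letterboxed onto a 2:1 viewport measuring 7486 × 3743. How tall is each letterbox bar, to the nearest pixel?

305 px

Since 2.390 > 2.000, the photograph is width-limited.
Content height = 7486 / 2.390 ≈ 3132.22 px.
Black = 3743 − 3132.22 = 610.78 px, or 305.39 per bar.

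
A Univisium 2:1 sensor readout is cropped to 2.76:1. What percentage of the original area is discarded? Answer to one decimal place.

2.76:1 is wider than Univisium 2:1, so the crop keeps the full width and trims the height.
Fraction kept = (2.000)/(2.760) ≈ 72.46%, so 27.54% is lost.

27.5%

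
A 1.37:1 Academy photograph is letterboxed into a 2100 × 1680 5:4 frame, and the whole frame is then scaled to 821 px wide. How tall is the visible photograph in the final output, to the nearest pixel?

At 2100×1680 the photograph is width-limited, so height = 2100 / 1.370 ≈ 1532.85 px.
Resizing to 821 px wide multiplies everything by 0.3910: 1532.85 → 599.27 px.

599 px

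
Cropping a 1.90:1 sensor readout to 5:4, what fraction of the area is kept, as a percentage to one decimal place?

65.8%

5:4 is narrower than 1.90:1, so the crop keeps the full height and trims the width.
Area ratio = (1.250)/(1.900) = 65.79% retained.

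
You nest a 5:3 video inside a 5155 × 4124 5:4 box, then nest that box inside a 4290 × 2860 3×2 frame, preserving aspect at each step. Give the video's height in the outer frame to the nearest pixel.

2145 px

First fit — 5:3 into 5155×4124 spans the width: 5155.00 × 3093.00.
The 5:4 canvas is height-limited in 4290×2860, giving 3575.00 × 2860.00; scale factor 0.6935.
The video scales with it: height 3093.00 × 0.6935 ≈ 2145.00.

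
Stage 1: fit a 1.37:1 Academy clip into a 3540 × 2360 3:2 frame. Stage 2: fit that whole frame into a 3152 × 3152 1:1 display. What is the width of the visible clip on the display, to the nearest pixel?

2879 px

Inside the 3540×2360 canvas the clip is height-limited at 3233.20 × 2360.00.
3:2 in 3152×3152: fills the width, so the intermediate becomes 3152.00 × 2101.33 — a scale of ×0.8904.
The clip scales with it: width 3233.20 × 0.8904 ≈ 2878.83.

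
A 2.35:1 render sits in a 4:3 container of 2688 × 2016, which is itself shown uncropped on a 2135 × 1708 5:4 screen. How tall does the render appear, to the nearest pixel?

2.35:1 in 2688×2016: fills the width, so the render is 2688.00 × 1143.83.
4:3 in 2135×1708: fills the width, so the intermediate becomes 2135.00 × 1601.25 — a scale of ×0.7943.
The render scales with it: height 1143.83 × 0.7943 ≈ 908.51.

909 px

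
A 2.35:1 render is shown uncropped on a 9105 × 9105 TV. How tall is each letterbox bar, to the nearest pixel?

Since 2.350 > 1.000, the render is width-limited.
That makes the image 3874.47 px tall (9105 / 2.350).
Black = 9105 − 3874.47 = 5230.53 px, or 2615.27 per bar.

2615 px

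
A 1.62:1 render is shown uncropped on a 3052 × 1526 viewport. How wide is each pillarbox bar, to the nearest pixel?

290 px

1.62:1 is narrower than 2:1, so it spans the full height.
Content width = 1526 × 1.620 ≈ 2472.12 px.
3052 − 2472.12 = 579.88 px of bars (289.94 each).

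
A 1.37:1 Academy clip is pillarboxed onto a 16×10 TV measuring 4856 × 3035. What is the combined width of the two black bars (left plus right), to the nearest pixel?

698 px

1.37:1 Academy is narrower than 16×10, so it spans the full height.
The clip is 3035 × 1.370 ≈ 4157.95 px wide.
Leftover width: 4856 − 4157.95 = 698.05 px.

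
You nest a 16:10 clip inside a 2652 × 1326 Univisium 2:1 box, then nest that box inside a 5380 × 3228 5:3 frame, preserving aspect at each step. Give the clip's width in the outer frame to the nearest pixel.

16:10 in 2652×1326: fills the height, so the clip is 2121.60 × 1326.00.
Second fit — the Univisium 2:1 canvas into 5380×3228 spans the width: 5380.00 × 2690.00 (×2.0287 from 2652×1326).
Applying the same ×2.0287: 2121.60 → 4304.00.

4304 px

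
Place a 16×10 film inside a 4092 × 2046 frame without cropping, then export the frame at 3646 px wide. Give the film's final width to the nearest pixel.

2917 px

At 4092×2046 the film is height-limited, so width = 2046 × 16/10 ≈ 3273.60 px.
Scaling 4092 → 3646 is ×0.8910, so the width becomes 3273.60 × 0.8910 ≈ 2916.80 px.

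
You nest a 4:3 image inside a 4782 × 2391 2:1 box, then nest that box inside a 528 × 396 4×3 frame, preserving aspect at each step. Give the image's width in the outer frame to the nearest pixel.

352 px

Inside the 4782×2391 canvas the image is height-limited at 3188.00 × 2391.00.
2:1 in 528×396: fills the width, so the intermediate becomes 528.00 × 264.00 — a scale of ×0.1104.
The image scales with it: width 3188.00 × 0.1104 ≈ 352.00.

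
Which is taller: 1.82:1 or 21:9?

1.82 and 21:9 = 2.333; 2.333 > 1.82. The smaller width-to-height ratio is the taller frame.

1.82:1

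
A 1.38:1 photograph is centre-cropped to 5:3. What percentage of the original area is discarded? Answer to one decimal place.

The width stays; only height is cut (since 5:3 is wider than 1.38:1).
(1.380)/(1.667) ≈ 0.828 of the area survives, leaving 17.20% discarded.

17.2%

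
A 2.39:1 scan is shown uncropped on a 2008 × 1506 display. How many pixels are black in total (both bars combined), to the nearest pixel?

Since 2.390 > 1.333, the scan is width-limited.
The scan is 2008 / 2.390 ≈ 840.1674 px tall.
1506 − 840.1674 = 665.8326 px of bars.
Bar area = 665.8326 × 2008 ≈ 1336992 px.

1336992 pixels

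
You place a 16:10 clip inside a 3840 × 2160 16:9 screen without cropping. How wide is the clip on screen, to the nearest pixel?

3456 px

Since 1.600 < 1.778, the clip is height-limited.
Content width = 2160 × 16/10 ≈ 3456.00 px.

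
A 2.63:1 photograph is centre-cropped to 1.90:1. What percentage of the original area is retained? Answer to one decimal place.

72.2%

1.90:1 is narrower than 2.63:1, so the crop keeps the full height and trims the width.
Fraction kept = (1.900)/(2.630) ≈ 72.24%.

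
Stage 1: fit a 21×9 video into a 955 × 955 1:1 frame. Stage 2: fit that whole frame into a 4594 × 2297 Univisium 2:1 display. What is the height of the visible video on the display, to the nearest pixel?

Inside the 955×955 canvas the video is width-limited at 955.00 × 409.29.
The 1:1 canvas is height-limited in 4594×2297, giving 2297.00 × 2297.00; scale factor 2.4052.
So the video's height is 409.29 × 2.4052 ≈ 984.43.

984 px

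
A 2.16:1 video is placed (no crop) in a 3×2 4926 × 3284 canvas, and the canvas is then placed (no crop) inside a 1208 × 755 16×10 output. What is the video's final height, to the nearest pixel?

524 px

2.16:1 in 4926×3284: fills the width, so the video is 4926.00 × 2280.56.
Second fit — the 3×2 canvas into 1208×755 spans the height: 1132.50 × 755.00 (×0.2299 from 4926×3284).
Applying the same ×0.2299: 2280.56 → 524.31.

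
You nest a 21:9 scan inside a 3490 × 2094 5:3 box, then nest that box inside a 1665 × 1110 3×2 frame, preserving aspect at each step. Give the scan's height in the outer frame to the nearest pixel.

21:9 in 3490×2094: fills the width, so the scan is 3490.00 × 1495.71.
Second fit — the 5:3 canvas into 1665×1110 spans the width: 1665.00 × 999.00 (×0.4771 from 3490×2094).
The scan scales with it: height 1495.71 × 0.4771 ≈ 713.57.

714 px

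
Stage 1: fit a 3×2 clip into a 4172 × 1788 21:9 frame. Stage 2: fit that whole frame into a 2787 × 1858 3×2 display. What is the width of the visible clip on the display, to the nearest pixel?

Inside the 4172×1788 canvas the clip is height-limited at 2682.00 × 1788.00.
21:9 in 2787×1858: fills the width, so the intermediate becomes 2787.00 × 1194.43 — a scale of ×0.6680.
Applying the same ×0.6680: 2682.00 → 1791.64.

1792 px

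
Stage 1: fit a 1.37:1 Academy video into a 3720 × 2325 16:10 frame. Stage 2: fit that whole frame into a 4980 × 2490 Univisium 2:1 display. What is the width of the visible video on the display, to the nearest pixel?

First fit — 1.37:1 Academy into 3720×2325 spans the height: 3185.25 × 2325.00.
Second fit — the 16:10 canvas into 4980×2490 spans the height: 3984.00 × 2490.00 (×1.0710 from 3720×2325).
The video scales with it: width 3185.25 × 1.0710 ≈ 3411.30.

3411 px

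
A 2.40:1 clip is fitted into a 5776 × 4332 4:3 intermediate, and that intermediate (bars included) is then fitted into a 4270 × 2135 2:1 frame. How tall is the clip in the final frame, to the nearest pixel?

Inside the 5776×4332 canvas the clip is width-limited at 5776.00 × 2406.67.
The 4:3 canvas is height-limited in 4270×2135, giving 2846.67 × 2135.00; scale factor 0.4928.
Applying the same ×0.4928: 2406.67 → 1186.11.

1186 px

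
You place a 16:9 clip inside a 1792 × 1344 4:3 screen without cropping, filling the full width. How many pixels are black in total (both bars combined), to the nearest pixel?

602112 pixels

Content height = 1792 × 9/16 ≈ 1008.0000 px.
Black = 1344 − 1008.0000 = 336.0000 px.
Across the 1792-px span: 336.0000 × 1792 ≈ 602112 px.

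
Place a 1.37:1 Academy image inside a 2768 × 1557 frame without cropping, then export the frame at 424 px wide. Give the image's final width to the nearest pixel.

In the 2768×1557 frame the image fills the height: width = 1557 × 1.370 ≈ 2133.09 px.
Scaling 2768 → 424 is ×0.1532, so the width becomes 2133.09 × 0.1532 ≈ 326.75 px.

327 px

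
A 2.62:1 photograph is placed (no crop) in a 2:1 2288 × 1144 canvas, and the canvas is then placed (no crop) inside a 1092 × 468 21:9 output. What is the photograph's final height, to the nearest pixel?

2.62:1 in 2288×1144: fills the width, so the photograph is 2288.00 × 873.28.
Second fit — the 2:1 canvas into 1092×468 spans the height: 936.00 × 468.00 (×0.4091 from 2288×1144).
Applying the same ×0.4091: 873.28 → 357.25.

357 px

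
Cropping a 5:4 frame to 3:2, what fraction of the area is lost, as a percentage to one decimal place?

The width stays; only height is cut (since 3:2 is wider than 5:4).
(1.250)/(1.500) ≈ 0.833 of the area survives, leaving 16.67% discarded.

16.7%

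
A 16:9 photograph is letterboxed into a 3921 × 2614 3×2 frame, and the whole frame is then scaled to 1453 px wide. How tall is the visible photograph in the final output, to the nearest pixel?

In the 3921×2614 frame the photograph fills the width: height = 3921 × 9/16 ≈ 2205.56 px.
Scaling 3921 → 1453 is ×0.3706, so the height becomes 2205.56 × 0.3706 ≈ 817.31 px.

817 px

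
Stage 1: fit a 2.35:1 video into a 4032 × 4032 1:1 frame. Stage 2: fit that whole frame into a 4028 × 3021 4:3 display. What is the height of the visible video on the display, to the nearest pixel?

First fit — 2.35:1 into 4032×4032 spans the width: 4032.00 × 1715.74.
Second fit — the 1:1 canvas into 4028×3021 spans the height: 3021.00 × 3021.00 (×0.7493 from 4032×4032).
Applying the same ×0.7493: 1715.74 → 1285.53.

1286 px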